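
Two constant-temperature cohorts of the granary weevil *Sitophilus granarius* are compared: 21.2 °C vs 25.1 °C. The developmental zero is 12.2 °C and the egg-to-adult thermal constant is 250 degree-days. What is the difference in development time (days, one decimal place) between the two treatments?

8.4 days

At 21.2 °C: 250 / (21.2 − 12.2) = 250 / 9.0 = 27.778 d.
At 25.1 °C: 250 / (25.1 − 12.2) = 250 / 12.9 = 19.380 d.
Difference = |27.778 − 19.380| = 8.398 ≈ 8.4 days.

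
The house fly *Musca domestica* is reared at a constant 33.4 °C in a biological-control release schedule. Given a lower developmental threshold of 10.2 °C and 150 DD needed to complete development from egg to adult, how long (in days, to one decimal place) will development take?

6.5 days

Daily accumulation = 33.4 − 10.2 = 23.2 DD/day.
Duration = 150 / 23.2 = 6.466 ≈ 6.5 days.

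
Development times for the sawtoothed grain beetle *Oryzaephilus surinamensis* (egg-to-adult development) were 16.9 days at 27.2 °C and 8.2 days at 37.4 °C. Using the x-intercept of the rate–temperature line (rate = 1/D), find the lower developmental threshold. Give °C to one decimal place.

Linear rate model ⇒ the product D·(T − T_b) is constant across temperatures.
16.9·(27.2 − T_b) = 8.2·(37.4 − T_b)
T_b = (16.9·27.2 − 8.2·37.4) / (16.9 − 8.2) = 153.00 / 8.7 = 17.586 °C ≈ 17.6 °C.

17.6 °C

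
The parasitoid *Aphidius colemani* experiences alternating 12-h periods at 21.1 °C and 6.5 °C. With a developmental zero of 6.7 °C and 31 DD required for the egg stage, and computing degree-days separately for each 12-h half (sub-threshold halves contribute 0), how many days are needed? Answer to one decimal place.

Day half: max(0, 21.1 − 6.7) × 0.5 = 14.4 × 0.5 = 7.20 DD.
Night half: max(0, 6.5 − 6.7) × 0.5 = 0.0 × 0.5 = 0.00 DD.
Per 24 h: 7.20 DD/day.
Duration = 31 / 7.20 = 4.306 ≈ 4.3 days.

4.3 days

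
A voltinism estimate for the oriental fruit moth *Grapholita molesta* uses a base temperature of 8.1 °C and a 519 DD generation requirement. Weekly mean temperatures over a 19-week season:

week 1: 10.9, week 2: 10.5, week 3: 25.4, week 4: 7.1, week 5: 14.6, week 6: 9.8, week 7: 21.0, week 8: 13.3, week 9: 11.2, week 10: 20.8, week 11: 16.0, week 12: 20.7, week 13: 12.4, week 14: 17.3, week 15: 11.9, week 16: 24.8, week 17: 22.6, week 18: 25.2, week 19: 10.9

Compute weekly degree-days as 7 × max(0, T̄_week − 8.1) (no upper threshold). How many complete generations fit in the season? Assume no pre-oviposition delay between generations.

Weekly DD (7 × max(0, T̄ − 8.1)): 19.6, 16.8, 121.1, 0.0, 45.5, 11.9, 90.3, 36.4, 21.7, 88.9, 55.3, 88.2, 30.1, 64.4, 26.6, 116.9, 101.5, 119.7, 19.6.
Season total = 1074.5 DD.
Complete generations = ⌊1074.5 / 519⌋ = 2.

2 generations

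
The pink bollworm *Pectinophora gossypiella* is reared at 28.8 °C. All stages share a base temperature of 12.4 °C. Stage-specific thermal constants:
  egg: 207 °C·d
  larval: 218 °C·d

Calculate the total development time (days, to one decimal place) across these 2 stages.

25.9 days

Daily accumulation at 28.8 °C = 28.8 − 12.4 = 16.4 DD/day.
Total K = 207 + 218 = 425 DD.
Total duration = 425 / 16.4 = 25.915 ≈ 25.9 days.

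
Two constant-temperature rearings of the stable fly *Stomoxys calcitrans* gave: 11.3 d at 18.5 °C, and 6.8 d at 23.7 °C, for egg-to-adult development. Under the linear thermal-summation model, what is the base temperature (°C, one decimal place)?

10.6 °C

Linear rate model ⇒ the product D·(T − T_b) is constant across temperatures.
11.3·(18.5 − T_b) = 6.8·(23.7 − T_b)
T_b = (11.3·18.5 − 6.8·23.7) / (11.3 − 6.8) = 47.89 / 4.5 = 10.642 °C ≈ 10.6 °C.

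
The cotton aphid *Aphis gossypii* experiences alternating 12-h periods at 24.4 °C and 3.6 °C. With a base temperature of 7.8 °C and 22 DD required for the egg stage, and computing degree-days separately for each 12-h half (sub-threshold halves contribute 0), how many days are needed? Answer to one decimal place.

Day half: max(0, 24.4 − 7.8) × 0.5 = 16.6 × 0.5 = 8.30 DD.
Night half: max(0, 3.6 − 7.8) × 0.5 = 0.0 × 0.5 = 0.00 DD.
Per 24 h: 8.30 DD/day.
Duration = 22 / 8.30 = 2.651 ≈ 2.7 days.

2.7 days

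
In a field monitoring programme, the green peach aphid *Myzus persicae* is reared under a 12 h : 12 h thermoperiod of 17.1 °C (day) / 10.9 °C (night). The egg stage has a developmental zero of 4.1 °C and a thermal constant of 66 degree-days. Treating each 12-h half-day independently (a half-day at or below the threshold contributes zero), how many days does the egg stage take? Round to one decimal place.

6.7 days

Day half: max(0, 17.1 − 4.1) × 0.5 = 13.0 × 0.5 = 6.50 DD.
Night half: max(0, 10.9 − 4.1) × 0.5 = 6.8 × 0.5 = 3.40 DD.
Per 24 h: 9.90 DD/day.
Duration = 66 / 9.90 = 6.667 ≈ 6.7 days.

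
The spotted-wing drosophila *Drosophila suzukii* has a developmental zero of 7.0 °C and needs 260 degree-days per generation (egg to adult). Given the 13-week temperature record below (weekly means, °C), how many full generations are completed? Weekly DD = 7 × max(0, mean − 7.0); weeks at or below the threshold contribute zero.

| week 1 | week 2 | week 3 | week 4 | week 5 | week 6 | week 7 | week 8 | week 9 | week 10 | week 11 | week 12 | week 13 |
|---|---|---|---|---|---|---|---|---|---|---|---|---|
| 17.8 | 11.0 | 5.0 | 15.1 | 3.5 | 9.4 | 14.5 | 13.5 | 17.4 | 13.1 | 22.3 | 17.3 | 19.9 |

2 generations

Weekly DD (7 × max(0, T̄ − 7.0)): 75.6, 28.0, 0.0, 56.7, 0.0, 16.8, 52.5, 45.5, 72.8, 42.7, 107.1, 72.1, 90.3.
Season total = 660.1 DD.
Complete generations = ⌊660.1 / 260⌋ = 2.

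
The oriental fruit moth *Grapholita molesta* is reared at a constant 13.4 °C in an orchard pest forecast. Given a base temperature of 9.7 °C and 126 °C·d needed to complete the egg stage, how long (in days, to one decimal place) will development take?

Daily accumulation = 13.4 − 9.7 = 3.7 DD/day.
Duration = 126 / 3.7 = 34.054 ≈ 34.1 days.

34.1 days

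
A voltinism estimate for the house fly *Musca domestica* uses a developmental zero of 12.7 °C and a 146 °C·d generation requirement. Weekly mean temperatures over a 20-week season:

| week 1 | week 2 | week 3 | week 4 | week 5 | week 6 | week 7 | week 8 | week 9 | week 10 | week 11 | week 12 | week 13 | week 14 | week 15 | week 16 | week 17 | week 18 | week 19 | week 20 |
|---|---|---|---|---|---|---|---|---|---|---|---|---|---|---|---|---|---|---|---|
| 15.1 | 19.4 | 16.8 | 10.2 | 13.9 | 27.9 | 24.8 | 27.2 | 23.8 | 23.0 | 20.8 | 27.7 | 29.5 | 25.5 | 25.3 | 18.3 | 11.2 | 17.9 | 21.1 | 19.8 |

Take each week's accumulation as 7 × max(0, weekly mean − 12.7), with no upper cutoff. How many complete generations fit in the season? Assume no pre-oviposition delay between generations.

8 generations

Weekly DD (7 × max(0, T̄ − 12.7)): 16.8, 46.9, 28.7, 0.0, 8.4, 106.4, 84.7, 101.5, 77.7, 72.1, 56.7, 105.0, 117.6, 89.6, 88.2, 39.2, 0.0, 36.4, 58.8, 49.7.
Season total = 1184.4 DD.
Complete generations = ⌊1184.4 / 146⌋ = 8.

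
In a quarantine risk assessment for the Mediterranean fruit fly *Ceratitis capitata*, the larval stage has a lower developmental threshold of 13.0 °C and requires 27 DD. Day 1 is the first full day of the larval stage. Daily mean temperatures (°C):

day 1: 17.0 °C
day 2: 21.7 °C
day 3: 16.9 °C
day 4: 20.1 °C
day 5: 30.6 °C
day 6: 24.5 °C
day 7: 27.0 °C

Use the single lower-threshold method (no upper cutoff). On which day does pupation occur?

Daily DD above 13.0 °C: 4.0, 8.7, 3.9, 7.1, 17.6, 11.5, 14.0.
Cumulative: 4.0, 12.7, 16.6, 23.7, 41.3, 52.8, 66.8.
The total first reaches 27 DD on day 5.

day 5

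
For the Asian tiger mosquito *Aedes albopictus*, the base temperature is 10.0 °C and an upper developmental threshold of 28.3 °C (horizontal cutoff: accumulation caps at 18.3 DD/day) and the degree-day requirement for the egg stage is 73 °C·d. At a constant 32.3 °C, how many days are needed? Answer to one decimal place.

4.0 days

Temperature 32.3 °C exceeds the upper threshold, so daily accumulation caps at 28.3 − 10.0 = 18.3 DD/day.
Duration = 73 / 18.3 = 3.989 ≈ 4.0 days.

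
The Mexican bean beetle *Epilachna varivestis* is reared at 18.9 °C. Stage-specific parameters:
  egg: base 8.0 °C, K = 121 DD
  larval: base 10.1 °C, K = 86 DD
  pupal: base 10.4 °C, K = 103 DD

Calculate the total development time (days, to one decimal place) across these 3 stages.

egg: 121 / (18.9 − 8.0) = 121 / 10.9 = 11.101 d.
larval: 86 / (18.9 − 10.1) = 86 / 8.8 = 9.773 d.
pupal: 103 / (18.9 − 10.4) = 103 / 8.5 = 12.118 d.
Sum = 32.991 ≈ 33.0 days.

33.0 days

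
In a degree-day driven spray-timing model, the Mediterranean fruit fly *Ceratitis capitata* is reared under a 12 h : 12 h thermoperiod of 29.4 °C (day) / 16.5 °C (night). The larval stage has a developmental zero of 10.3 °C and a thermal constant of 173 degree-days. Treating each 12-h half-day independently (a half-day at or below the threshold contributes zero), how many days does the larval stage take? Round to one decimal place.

13.7 days

Day half: max(0, 29.4 − 10.3) × 0.5 = 19.1 × 0.5 = 9.55 DD.
Night half: max(0, 16.5 − 10.3) × 0.5 = 6.2 × 0.5 = 3.10 DD.
Per 24 h: 12.65 DD/day.
Duration = 173 / 12.65 = 13.676 ≈ 13.7 days.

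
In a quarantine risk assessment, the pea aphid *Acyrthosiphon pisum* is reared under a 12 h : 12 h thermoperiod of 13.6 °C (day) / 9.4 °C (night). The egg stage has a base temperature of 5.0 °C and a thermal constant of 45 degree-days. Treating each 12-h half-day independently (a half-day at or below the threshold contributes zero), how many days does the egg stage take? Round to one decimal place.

Day half: max(0, 13.6 − 5.0) × 0.5 = 8.6 × 0.5 = 4.30 DD.
Night half: max(0, 9.4 − 5.0) × 0.5 = 4.4 × 0.5 = 2.20 DD.
Per 24 h: 6.50 DD/day.
Duration = 45 / 6.50 = 6.923 ≈ 6.9 days.

6.9 days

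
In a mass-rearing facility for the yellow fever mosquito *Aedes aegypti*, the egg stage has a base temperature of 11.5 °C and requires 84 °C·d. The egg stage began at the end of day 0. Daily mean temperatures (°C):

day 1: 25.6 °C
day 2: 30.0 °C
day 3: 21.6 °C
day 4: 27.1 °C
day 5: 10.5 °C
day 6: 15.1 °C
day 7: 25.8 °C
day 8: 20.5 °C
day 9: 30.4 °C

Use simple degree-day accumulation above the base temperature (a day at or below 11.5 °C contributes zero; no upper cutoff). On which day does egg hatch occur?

Daily DD above 11.5 °C: 14.1, 18.5, 10.1, 15.6, 0.0, 3.6, 14.3, 9.0, 18.9.
Cumulative: 14.1, 32.6, 42.7, 58.3, 58.3, 61.9, 76.2, 85.2, 104.1.
The total first reaches 84 DD on day 8.

day 8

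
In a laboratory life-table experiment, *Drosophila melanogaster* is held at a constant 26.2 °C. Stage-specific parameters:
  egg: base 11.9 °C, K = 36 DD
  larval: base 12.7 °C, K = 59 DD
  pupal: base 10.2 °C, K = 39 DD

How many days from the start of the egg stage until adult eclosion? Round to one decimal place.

9.3 days

egg: 36 / (26.2 − 11.9) = 36 / 14.3 = 2.517 d.
larval: 59 / (26.2 − 12.7) = 59 / 13.5 = 4.370 d.
pupal: 39 / (26.2 − 10.2) = 39 / 16.0 = 2.438 d.
Sum = 9.325 ≈ 9.3 days.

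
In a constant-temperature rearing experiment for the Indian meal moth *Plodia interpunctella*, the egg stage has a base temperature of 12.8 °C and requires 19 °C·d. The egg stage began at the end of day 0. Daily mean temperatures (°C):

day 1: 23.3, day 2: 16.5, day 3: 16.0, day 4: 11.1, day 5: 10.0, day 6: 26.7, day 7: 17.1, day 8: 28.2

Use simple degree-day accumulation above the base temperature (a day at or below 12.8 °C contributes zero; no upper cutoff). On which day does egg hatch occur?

day 6

Daily DD above 12.8 °C: 10.5, 3.7, 3.2, 0.0, 0.0, 13.9, 4.3, 15.4.
Cumulative: 10.5, 14.2, 17.4, 17.4, 17.4, 31.3, 35.6, 51.0.
The total first reaches 19 DD on day 6.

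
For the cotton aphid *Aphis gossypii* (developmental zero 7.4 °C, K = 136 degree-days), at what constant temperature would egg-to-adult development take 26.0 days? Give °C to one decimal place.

Required daily accumulation = 136 / 26.0 = 5.231 DD/day.
T = T_base + 5.231 = 7.4 + 5.231 = 12.631 ≈ 12.6 °C.

12.6 °C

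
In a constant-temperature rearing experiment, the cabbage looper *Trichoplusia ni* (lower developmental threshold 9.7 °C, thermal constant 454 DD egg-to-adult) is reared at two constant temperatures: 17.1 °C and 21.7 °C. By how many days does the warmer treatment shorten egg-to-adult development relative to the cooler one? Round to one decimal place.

23.5 days

At 17.1 °C: 454 / (17.1 − 9.7) = 454 / 7.4 = 61.351 d.
At 21.7 °C: 454 / (21.7 − 9.7) = 454 / 12.0 = 37.833 d.
Difference = |61.351 − 37.833| = 23.518 ≈ 23.5 days.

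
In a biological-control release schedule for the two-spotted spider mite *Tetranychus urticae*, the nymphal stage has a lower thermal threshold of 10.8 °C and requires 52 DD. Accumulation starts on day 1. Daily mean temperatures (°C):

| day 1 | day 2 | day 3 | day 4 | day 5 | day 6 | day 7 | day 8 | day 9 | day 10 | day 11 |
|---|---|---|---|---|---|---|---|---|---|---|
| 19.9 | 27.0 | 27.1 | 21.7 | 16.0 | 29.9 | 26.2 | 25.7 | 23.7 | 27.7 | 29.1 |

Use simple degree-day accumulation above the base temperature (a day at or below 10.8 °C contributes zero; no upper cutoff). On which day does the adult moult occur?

Daily DD above 10.8 °C: 9.1, 16.2, 16.3, 10.9, 5.2, 19.1, 15.4, 14.9, 12.9, 16.9, 18.3.
Cumulative: 9.1, 25.3, 41.6, 52.5, 57.7, 76.8, 92.2, 107.1, 120.0, 136.9, 155.2.
The total first reaches 52 DD on day 4.

day 4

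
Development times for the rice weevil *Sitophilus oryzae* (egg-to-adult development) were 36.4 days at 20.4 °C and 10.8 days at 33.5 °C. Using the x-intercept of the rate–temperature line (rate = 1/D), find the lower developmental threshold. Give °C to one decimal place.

14.9 °C

Linear rate model ⇒ the product D·(T − T_b) is constant across temperatures.
36.4·(20.4 − T_b) = 10.8·(33.5 − T_b)
T_b = (36.4·20.4 − 10.8·33.5) / (36.4 − 10.8) = 380.76 / 25.6 = 14.873 °C ≈ 14.9 °C.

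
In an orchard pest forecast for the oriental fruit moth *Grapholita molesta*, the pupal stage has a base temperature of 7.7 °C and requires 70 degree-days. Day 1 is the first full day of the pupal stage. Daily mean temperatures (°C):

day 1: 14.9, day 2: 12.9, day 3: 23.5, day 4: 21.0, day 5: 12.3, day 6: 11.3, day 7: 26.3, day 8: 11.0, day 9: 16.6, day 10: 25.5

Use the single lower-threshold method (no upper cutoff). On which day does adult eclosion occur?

day 8

Daily DD above 7.7 °C: 7.2, 5.2, 15.8, 13.3, 4.6, 3.6, 18.6, 3.3, 8.9, 17.8.
Cumulative: 7.2, 12.4, 28.2, 41.5, 46.1, 49.7, 68.3, 71.6, 80.5, 98.3.
The total first reaches 70 DD on day 8.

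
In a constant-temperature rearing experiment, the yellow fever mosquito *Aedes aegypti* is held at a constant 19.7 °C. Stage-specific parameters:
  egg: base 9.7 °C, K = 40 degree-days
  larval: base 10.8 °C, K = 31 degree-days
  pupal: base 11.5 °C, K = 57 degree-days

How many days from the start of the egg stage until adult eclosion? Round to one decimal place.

egg: 40 / (19.7 − 9.7) = 40 / 10.0 = 4.000 d.
larval: 31 / (19.7 − 10.8) = 31 / 8.9 = 3.483 d.
pupal: 57 / (19.7 − 11.5) = 57 / 8.2 = 6.951 d.
Sum = 14.434 ≈ 14.4 days.

14.4 days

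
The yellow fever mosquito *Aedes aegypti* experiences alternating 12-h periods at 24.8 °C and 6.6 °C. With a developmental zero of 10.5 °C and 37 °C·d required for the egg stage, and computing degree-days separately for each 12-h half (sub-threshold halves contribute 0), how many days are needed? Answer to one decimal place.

5.2 days

Day half: max(0, 24.8 − 10.5) × 0.5 = 14.3 × 0.5 = 7.15 DD.
Night half: max(0, 6.6 − 10.5) × 0.5 = 0.0 × 0.5 = 0.00 DD.
Per 24 h: 7.15 DD/day.
Duration = 37 / 7.15 = 5.175 ≈ 5.2 days.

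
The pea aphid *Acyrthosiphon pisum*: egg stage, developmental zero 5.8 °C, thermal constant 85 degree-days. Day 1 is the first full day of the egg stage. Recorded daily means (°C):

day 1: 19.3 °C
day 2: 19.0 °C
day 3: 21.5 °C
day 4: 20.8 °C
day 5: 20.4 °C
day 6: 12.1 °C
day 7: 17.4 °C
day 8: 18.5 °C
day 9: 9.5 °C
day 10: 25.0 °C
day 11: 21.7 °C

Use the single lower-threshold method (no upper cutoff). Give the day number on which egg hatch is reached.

day 7

Daily DD above 5.8 °C: 13.5, 13.2, 15.7, 15.0, 14.6, 6.3, 11.6, 12.7, 3.7, 19.2, 15.9.
Cumulative: 13.5, 26.7, 42.4, 57.4, 72.0, 78.3, 89.9, 102.6, 106.3, 125.5, 141.4.
The total first reaches 85 DD on day 7.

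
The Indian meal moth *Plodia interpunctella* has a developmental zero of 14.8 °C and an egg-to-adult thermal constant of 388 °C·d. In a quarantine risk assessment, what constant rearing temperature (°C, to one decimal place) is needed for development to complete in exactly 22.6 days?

Required daily accumulation = 388 / 22.6 = 17.168 DD/day.
T = T_base + 17.168 = 14.8 + 17.168 = 31.968 ≈ 32.0 °C.

32.0 °C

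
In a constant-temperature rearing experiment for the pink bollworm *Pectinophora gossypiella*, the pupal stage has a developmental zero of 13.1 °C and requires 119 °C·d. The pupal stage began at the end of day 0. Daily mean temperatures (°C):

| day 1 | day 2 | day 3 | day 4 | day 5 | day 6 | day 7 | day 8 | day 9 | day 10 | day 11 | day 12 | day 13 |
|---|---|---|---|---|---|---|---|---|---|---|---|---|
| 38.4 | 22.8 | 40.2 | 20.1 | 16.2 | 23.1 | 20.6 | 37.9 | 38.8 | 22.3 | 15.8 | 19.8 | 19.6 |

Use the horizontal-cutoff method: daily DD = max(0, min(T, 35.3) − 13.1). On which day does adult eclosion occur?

day 9

Daily DD above 13.1 °C (capped at 22.2): 22.2, 9.7, 22.2, 7.0, 3.1, 10.0, 7.5, 22.2, 22.2, 9.2, 2.7, 6.7, 6.5.
Cumulative: 22.2, 31.9, 54.1, 61.1, 64.2, 74.2, 81.7, 103.9, 126.1, 135.3, 138.0, 144.7, 151.2.
The total first reaches 119 DD on day 9.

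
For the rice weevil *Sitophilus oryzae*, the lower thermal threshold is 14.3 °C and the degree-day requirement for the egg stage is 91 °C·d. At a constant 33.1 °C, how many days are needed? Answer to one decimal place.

4.8 days

Daily accumulation = 33.1 − 14.3 = 18.8 DD/day.
Duration = 91 / 18.8 = 4.840 ≈ 4.8 days.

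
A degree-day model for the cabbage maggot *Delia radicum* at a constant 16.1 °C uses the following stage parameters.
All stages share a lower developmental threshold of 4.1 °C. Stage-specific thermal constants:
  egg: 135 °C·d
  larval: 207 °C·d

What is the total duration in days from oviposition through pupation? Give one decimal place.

28.5 days

Daily accumulation at 16.1 °C = 16.1 − 4.1 = 12.0 DD/day.
Total K = 135 + 207 = 342 DD.
Total duration = 342 / 12.0 = 28.500 ≈ 28.5 days.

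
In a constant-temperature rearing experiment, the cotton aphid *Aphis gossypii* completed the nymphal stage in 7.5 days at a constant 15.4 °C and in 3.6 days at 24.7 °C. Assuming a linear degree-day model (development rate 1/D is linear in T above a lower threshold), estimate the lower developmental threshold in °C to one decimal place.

6.8 °C

Linear rate model ⇒ the product D·(T − T_b) is constant across temperatures.
7.5·(15.4 − T_b) = 3.6·(24.7 − T_b)
T_b = (7.5·15.4 − 3.6·24.7) / (7.5 − 3.6) = 26.58 / 3.9 = 6.815 °C ≈ 6.8 °C.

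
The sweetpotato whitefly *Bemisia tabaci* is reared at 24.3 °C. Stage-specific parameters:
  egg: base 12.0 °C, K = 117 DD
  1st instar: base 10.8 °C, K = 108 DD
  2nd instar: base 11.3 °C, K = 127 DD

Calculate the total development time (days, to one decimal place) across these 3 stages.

egg: 117 / (24.3 − 12.0) = 117 / 12.3 = 9.512 d.
1st instar: 108 / (24.3 − 10.8) = 108 / 13.5 = 8.000 d.
2nd instar: 127 / (24.3 − 11.3) = 127 / 13.0 = 9.769 d.
Sum = 27.281 ≈ 27.3 days.

27.3 days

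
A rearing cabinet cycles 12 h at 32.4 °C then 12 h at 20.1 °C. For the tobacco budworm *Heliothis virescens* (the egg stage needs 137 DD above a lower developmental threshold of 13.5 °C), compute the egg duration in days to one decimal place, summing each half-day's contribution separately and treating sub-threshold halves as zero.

10.7 days

Day half: max(0, 32.4 − 13.5) × 0.5 = 18.9 × 0.5 = 9.45 DD.
Night half: max(0, 20.1 − 13.5) × 0.5 = 6.6 × 0.5 = 3.30 DD.
Per 24 h: 12.75 DD/day.
Duration = 137 / 12.75 = 10.745 ≈ 10.7 days.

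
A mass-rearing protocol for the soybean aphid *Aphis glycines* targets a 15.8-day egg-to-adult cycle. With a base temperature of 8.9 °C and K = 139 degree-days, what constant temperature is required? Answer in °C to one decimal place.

Required daily accumulation = 139 / 15.8 = 8.797 DD/day.
T = T_base + 8.797 = 8.9 + 8.797 = 17.697 ≈ 17.7 °C.

17.7 °C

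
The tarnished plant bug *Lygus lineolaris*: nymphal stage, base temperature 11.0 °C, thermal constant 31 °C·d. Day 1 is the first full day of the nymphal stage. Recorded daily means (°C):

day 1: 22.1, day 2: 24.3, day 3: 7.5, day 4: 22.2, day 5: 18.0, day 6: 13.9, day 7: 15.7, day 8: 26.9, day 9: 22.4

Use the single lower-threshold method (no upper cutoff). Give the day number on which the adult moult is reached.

day 4

Daily DD above 11.0 °C: 11.1, 13.3, 0.0, 11.2, 7.0, 2.9, 4.7, 15.9, 11.4.
Cumulative: 11.1, 24.4, 24.4, 35.6, 42.6, 45.5, 50.2, 66.1, 77.5.
The total first reaches 31 DD on day 4.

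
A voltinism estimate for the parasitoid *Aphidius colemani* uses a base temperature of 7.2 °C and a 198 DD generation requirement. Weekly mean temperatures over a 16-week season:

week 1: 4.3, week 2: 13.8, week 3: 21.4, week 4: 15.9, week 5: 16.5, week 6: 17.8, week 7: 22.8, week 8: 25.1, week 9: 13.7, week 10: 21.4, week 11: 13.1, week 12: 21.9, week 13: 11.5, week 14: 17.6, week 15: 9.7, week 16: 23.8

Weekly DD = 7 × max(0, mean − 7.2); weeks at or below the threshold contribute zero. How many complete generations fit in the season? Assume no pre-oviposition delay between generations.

5 generations

Weekly DD (7 × max(0, T̄ − 7.2)): 0.0, 46.2, 99.4, 60.9, 65.1, 74.2, 109.2, 125.3, 45.5, 99.4, 41.3, 102.9, 30.1, 72.8, 17.5, 116.2.
Season total = 1106.0 DD.
Complete generations = ⌊1106.0 / 198⌋ = 5.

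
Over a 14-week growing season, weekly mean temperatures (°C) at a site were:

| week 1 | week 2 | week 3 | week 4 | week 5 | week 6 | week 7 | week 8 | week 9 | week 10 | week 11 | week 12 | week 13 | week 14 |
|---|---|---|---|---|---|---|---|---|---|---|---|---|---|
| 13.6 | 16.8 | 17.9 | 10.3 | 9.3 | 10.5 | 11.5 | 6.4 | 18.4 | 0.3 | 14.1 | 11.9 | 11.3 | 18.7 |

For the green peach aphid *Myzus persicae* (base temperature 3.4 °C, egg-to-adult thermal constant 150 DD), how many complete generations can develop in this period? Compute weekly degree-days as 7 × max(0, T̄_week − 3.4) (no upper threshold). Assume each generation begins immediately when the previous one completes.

Weekly DD (7 × max(0, T̄ − 3.4)): 71.4, 93.8, 101.5, 48.3, 41.3, 49.7, 56.7, 21.0, 105.0, 0.0, 74.9, 59.5, 55.3, 107.1.
Season total = 885.5 DD.
Complete generations = ⌊885.5 / 150⌋ = 5.

5 generations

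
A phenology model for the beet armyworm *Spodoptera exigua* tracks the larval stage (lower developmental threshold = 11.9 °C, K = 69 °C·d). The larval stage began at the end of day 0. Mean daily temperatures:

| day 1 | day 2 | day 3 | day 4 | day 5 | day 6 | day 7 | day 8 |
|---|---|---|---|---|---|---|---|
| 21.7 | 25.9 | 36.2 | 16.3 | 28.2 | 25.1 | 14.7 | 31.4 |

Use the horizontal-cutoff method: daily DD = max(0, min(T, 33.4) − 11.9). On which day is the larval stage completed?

Daily DD above 11.9 °C (capped at 21.5): 9.8, 14.0, 21.5, 4.4, 16.3, 13.2, 2.8, 19.5.
Cumulative: 9.8, 23.8, 45.3, 49.7, 66.0, 79.2, 82.0, 101.5.
The total first reaches 69 DD on day 6.

day 6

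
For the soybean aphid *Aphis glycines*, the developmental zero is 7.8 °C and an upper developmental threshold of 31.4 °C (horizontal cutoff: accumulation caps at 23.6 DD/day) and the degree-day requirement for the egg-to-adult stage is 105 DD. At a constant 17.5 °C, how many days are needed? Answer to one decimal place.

Daily accumulation = 17.5 − 7.8 = 9.7 DD/day.
Duration = 105 / 9.7 = 10.825 ≈ 10.8 days.

10.8 days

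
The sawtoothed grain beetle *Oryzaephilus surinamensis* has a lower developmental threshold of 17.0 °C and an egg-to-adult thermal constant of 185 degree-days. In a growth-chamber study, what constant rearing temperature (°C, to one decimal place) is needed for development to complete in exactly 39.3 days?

Required daily accumulation = 185 / 39.3 = 4.707 DD/day.
T = T_base + 4.707 = 17.0 + 4.707 = 21.707 ≈ 21.7 °C.

21.7 °C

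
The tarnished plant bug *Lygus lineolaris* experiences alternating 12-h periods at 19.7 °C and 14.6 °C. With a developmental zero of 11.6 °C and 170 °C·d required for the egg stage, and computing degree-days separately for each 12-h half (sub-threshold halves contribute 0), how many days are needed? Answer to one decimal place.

30.6 days

Day half: max(0, 19.7 − 11.6) × 0.5 = 8.1 × 0.5 = 4.05 DD.
Night half: max(0, 14.6 − 11.6) × 0.5 = 3.0 × 0.5 = 1.50 DD.
Per 24 h: 5.55 DD/day.
Duration = 170 / 5.55 = 30.631 ≈ 30.6 days.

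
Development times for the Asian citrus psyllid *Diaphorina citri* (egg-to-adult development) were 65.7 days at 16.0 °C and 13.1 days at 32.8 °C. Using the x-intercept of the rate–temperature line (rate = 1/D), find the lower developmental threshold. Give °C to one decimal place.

11.8 °C

Equal thermal constants: D₁(T₁ − T_b) = D₂(T₂ − T_b).
65.7·(16.0 − T_b) = 13.1·(32.8 − T_b)
T_b = (65.7·16.0 − 13.1·32.8) / (65.7 − 13.1) = 621.52 / 52.6 = 11.816 °C ≈ 11.8 °C.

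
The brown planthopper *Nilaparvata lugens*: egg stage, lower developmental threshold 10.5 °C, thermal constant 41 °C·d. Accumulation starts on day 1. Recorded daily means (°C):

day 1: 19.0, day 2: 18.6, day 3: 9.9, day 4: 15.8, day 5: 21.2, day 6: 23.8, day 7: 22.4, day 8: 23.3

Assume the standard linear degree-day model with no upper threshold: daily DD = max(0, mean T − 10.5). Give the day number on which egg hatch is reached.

day 6

Daily DD above 10.5 °C: 8.5, 8.1, 0.0, 5.3, 10.7, 13.3, 11.9, 12.8.
Cumulative: 8.5, 16.6, 16.6, 21.9, 32.6, 45.9, 57.8, 70.6.
The total first reaches 41 DD on day 6.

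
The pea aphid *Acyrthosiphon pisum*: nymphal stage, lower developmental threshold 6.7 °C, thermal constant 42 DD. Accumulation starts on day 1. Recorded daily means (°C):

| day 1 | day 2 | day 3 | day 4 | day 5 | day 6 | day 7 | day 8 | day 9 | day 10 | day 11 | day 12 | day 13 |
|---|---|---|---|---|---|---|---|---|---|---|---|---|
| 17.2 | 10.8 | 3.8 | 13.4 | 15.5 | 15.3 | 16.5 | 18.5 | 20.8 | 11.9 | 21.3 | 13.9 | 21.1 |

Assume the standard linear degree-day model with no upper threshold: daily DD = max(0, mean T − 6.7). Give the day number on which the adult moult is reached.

day 7

Daily DD above 6.7 °C: 10.5, 4.1, 0.0, 6.7, 8.8, 8.6, 9.8, 11.8, 14.1, 5.2, 14.6, 7.2, 14.4.
Cumulative: 10.5, 14.6, 14.6, 21.3, 30.1, 38.7, 48.5, 60.3, 74.4, 79.6, 94.2, 101.4, 115.8.
The total first reaches 42 DD on day 7.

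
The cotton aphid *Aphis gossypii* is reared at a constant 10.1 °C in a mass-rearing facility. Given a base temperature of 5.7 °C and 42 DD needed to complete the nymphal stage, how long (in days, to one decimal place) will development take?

9.5 days

Daily accumulation = 10.1 − 5.7 = 4.4 DD/day.
Duration = 42 / 4.4 = 9.545 ≈ 9.5 days.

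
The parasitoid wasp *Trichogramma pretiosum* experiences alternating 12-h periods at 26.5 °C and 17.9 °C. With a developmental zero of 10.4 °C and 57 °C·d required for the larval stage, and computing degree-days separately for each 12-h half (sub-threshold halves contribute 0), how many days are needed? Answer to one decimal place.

4.8 days

Day half: max(0, 26.5 − 10.4) × 0.5 = 16.1 × 0.5 = 8.05 DD.
Night half: max(0, 17.9 − 10.4) × 0.5 = 7.5 × 0.5 = 3.75 DD.
Per 24 h: 11.80 DD/day.
Duration = 57 / 11.80 = 4.831 ≈ 4.8 days.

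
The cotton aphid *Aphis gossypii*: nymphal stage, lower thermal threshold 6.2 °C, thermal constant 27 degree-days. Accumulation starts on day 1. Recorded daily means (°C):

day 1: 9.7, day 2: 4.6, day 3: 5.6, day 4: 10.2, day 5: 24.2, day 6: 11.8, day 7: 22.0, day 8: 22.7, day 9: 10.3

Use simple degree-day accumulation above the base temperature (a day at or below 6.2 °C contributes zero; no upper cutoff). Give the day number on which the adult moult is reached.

day 6

Daily DD above 6.2 °C: 3.5, 0.0, 0.0, 4.0, 18.0, 5.6, 15.8, 16.5, 4.1.
Cumulative: 3.5, 3.5, 3.5, 7.5, 25.5, 31.1, 46.9, 63.4, 67.5.
The total first reaches 27 DD on day 6.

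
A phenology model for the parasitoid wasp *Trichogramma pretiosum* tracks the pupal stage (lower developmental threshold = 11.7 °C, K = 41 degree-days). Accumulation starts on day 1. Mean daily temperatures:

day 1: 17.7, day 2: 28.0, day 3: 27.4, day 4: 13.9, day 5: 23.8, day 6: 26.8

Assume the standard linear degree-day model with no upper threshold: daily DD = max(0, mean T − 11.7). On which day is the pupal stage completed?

Daily DD above 11.7 °C: 6.0, 16.3, 15.7, 2.2, 12.1, 15.1.
Cumulative: 6.0, 22.3, 38.0, 40.2, 52.3, 67.4.
The total first reaches 41 DD on day 5.

day 5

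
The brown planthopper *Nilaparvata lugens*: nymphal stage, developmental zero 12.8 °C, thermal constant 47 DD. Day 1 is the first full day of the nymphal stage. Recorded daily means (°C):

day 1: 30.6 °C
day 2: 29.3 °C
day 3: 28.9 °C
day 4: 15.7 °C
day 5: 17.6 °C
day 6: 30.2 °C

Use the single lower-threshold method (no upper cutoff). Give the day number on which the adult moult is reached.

day 3

Daily DD above 12.8 °C: 17.8, 16.5, 16.1, 2.9, 4.8, 17.4.
Cumulative: 17.8, 34.3, 50.4, 53.3, 58.1, 75.5.
The total first reaches 47 DD on day 3.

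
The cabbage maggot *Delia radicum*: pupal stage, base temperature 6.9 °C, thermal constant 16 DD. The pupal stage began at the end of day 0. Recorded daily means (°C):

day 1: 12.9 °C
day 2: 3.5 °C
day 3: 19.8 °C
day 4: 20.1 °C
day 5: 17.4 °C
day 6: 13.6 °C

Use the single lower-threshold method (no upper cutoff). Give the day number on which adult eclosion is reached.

day 3

Daily DD above 6.9 °C: 6.0, 0.0, 12.9, 13.2, 10.5, 6.7.
Cumulative: 6.0, 6.0, 18.9, 32.1, 42.6, 49.3.
The total first reaches 16 DD on day 3.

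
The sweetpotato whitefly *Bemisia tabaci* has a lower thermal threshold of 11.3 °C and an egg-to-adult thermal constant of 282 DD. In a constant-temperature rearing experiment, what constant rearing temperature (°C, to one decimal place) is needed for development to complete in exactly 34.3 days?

19.5 °C

Required daily accumulation = 282 / 34.3 = 8.222 DD/day.
T = T_base + 8.222 = 11.3 + 8.222 = 19.522 ≈ 19.5 °C.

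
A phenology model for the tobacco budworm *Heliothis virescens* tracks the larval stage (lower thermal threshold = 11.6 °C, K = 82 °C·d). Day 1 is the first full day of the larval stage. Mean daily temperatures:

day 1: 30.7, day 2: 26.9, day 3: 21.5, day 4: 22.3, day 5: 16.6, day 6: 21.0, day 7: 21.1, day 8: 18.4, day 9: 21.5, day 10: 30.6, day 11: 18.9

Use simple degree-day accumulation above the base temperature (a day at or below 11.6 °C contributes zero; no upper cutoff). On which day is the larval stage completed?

day 8

Daily DD above 11.6 °C: 19.1, 15.3, 9.9, 10.7, 5.0, 9.4, 9.5, 6.8, 9.9, 19.0, 7.3.
Cumulative: 19.1, 34.4, 44.3, 55.0, 60.0, 69.4, 78.9, 85.7, 95.6, 114.6, 121.9.
The total first reaches 82 DD on day 8.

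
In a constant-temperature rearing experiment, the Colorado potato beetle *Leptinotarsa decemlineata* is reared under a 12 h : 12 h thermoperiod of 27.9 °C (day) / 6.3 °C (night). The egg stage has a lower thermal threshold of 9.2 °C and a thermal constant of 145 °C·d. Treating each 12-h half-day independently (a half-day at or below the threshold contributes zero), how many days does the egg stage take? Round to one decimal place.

Day half: max(0, 27.9 − 9.2) × 0.5 = 18.7 × 0.5 = 9.35 DD.
Night half: max(0, 6.3 − 9.2) × 0.5 = 0.0 × 0.5 = 0.00 DD.
Per 24 h: 9.35 DD/day.
Duration = 145 / 9.35 = 15.508 ≈ 15.5 days.

15.5 days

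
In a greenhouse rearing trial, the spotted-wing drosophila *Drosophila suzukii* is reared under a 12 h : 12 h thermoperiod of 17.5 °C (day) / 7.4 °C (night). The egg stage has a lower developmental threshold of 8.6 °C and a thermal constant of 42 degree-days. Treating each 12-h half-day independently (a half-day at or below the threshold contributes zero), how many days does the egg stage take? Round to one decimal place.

9.4 days

Day half: max(0, 17.5 − 8.6) × 0.5 = 8.9 × 0.5 = 4.45 DD.
Night half: max(0, 7.4 − 8.6) × 0.5 = 0.0 × 0.5 = 0.00 DD.
Per 24 h: 4.45 DD/day.
Duration = 42 / 4.45 = 9.438 ≈ 9.4 days.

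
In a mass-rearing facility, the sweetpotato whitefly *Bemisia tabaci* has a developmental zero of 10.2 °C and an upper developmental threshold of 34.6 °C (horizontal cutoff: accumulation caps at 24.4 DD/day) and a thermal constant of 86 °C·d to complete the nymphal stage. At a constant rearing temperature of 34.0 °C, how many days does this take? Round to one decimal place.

Daily accumulation = 34.0 − 10.2 = 23.8 DD/day.
Duration = 86 / 23.8 = 3.613 ≈ 3.6 days.

3.6 days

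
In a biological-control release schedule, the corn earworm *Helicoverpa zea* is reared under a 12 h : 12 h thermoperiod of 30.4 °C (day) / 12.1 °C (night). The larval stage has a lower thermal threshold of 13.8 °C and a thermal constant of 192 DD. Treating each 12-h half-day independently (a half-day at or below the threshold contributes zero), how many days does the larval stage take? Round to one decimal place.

Day half: max(0, 30.4 − 13.8) × 0.5 = 16.6 × 0.5 = 8.30 DD.
Night half: max(0, 12.1 − 13.8) × 0.5 = 0.0 × 0.5 = 0.00 DD.
Per 24 h: 8.30 DD/day.
Duration = 192 / 8.30 = 23.133 ≈ 23.1 days.

23.1 days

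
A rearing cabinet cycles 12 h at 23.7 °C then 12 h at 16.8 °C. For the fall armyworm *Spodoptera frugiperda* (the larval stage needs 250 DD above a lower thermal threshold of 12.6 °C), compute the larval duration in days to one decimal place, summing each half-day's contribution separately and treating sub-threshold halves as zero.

Day half: max(0, 23.7 − 12.6) × 0.5 = 11.1 × 0.5 = 5.55 DD.
Night half: max(0, 16.8 − 12.6) × 0.5 = 4.2 × 0.5 = 2.10 DD.
Per 24 h: 7.65 DD/day.
Duration = 250 / 7.65 = 32.680 ≈ 32.7 days.

32.7 days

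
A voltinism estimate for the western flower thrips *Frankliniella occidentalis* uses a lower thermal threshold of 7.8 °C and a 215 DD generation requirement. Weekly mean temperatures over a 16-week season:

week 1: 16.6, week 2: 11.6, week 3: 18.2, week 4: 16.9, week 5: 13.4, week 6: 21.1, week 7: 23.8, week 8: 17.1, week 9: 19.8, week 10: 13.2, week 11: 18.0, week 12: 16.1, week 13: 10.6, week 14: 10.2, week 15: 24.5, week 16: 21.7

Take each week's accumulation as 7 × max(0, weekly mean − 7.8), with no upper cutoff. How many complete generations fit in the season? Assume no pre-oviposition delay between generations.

Weekly DD (7 × max(0, T̄ − 7.8)): 61.6, 26.6, 72.8, 63.7, 39.2, 93.1, 112.0, 65.1, 84.0, 37.8, 71.4, 58.1, 19.6, 16.8, 116.9, 97.3.
Season total = 1036.0 DD.
Complete generations = ⌊1036.0 / 215⌋ = 4.

4 generations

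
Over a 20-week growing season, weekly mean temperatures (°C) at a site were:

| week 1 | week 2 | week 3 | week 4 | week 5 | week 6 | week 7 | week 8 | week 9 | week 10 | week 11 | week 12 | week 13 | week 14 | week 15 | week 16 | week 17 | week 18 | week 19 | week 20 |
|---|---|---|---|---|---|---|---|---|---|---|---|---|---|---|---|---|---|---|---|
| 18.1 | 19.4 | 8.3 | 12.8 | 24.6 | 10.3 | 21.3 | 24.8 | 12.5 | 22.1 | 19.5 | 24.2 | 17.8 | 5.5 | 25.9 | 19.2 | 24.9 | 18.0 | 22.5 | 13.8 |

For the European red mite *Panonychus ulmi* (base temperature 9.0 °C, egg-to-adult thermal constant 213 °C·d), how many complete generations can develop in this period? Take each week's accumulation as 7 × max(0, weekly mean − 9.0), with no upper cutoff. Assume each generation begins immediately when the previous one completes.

Weekly DD (7 × max(0, T̄ − 9.0)): 63.7, 72.8, 0.0, 26.6, 109.2, 9.1, 86.1, 110.6, 24.5, 91.7, 73.5, 106.4, 61.6, 0.0, 118.3, 71.4, 111.3, 63.0, 94.5, 33.6.
Season total = 1327.9 DD.
Complete generations = ⌊1327.9 / 213⌋ = 6.

6 generations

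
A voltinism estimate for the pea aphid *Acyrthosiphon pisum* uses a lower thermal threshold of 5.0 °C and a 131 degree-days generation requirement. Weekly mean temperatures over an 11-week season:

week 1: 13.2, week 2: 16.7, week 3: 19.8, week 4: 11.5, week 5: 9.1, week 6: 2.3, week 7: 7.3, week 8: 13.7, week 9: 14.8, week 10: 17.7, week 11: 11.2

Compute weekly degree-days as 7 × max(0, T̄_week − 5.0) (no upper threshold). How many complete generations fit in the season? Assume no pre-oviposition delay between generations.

Weekly DD (7 × max(0, T̄ − 5.0)): 57.4, 81.9, 103.6, 45.5, 28.7, 0.0, 16.1, 60.9, 68.6, 88.9, 43.4.
Season total = 595.0 DD.
Complete generations = ⌊595.0 / 131⌋ = 4.

4 generations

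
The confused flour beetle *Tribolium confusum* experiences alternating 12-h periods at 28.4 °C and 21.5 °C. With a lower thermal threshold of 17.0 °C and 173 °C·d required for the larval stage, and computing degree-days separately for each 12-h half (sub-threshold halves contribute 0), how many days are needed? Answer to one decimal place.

21.8 days

Day half: max(0, 28.4 − 17.0) × 0.5 = 11.4 × 0.5 = 5.70 DD.
Night half: max(0, 21.5 − 17.0) × 0.5 = 4.5 × 0.5 = 2.25 DD.
Per 24 h: 7.95 DD/day.
Duration = 173 / 7.95 = 21.761 ≈ 21.8 days.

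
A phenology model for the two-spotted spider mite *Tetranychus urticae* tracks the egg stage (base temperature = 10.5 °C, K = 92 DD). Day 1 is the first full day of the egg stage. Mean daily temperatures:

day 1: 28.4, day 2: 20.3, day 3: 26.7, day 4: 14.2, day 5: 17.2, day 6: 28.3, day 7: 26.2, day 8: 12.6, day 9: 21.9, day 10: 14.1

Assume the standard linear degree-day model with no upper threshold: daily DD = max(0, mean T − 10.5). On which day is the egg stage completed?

Daily DD above 10.5 °C: 17.9, 9.8, 16.2, 3.7, 6.7, 17.8, 15.7, 2.1, 11.4, 3.6.
Cumulative: 17.9, 27.7, 43.9, 47.6, 54.3, 72.1, 87.8, 89.9, 101.3, 104.9.
The total first reaches 92 DD on day 9.

day 9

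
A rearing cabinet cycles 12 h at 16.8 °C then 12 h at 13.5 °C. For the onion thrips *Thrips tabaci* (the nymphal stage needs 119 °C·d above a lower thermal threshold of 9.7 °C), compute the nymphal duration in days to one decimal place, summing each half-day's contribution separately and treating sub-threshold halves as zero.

Day half: max(0, 16.8 − 9.7) × 0.5 = 7.1 × 0.5 = 3.55 DD.
Night half: max(0, 13.5 − 9.7) × 0.5 = 3.8 × 0.5 = 1.90 DD.
Per 24 h: 5.45 DD/day.
Duration = 119 / 5.45 = 21.835 ≈ 21.8 days.

21.8 days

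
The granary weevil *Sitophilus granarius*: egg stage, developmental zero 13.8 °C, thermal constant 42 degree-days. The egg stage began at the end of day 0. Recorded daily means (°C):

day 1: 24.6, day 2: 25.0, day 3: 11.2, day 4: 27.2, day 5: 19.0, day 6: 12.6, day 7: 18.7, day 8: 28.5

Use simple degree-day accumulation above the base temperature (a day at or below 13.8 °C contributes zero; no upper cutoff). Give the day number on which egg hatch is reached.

day 7

Daily DD above 13.8 °C: 10.8, 11.2, 0.0, 13.4, 5.2, 0.0, 4.9, 14.7.
Cumulative: 10.8, 22.0, 22.0, 35.4, 40.6, 40.6, 45.5, 60.2.
The total first reaches 42 DD on day 7.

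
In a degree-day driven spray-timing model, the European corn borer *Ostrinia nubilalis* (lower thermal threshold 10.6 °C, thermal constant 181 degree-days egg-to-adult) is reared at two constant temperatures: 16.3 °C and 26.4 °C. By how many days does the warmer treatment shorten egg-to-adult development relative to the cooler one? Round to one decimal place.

At 16.3 °C: 181 / (16.3 − 10.6) = 181 / 5.7 = 31.754 d.
At 26.4 °C: 181 / (26.4 − 10.6) = 181 / 15.8 = 11.456 d.
Difference = |31.754 − 11.456| = 20.299 ≈ 20.3 days.

20.3 days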